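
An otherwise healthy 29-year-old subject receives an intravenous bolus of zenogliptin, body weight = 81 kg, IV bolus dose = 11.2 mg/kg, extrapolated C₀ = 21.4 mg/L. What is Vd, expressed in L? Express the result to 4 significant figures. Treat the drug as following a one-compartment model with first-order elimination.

Dose = 11.2 × 81 = 907.2 mg
Vd = Dose / C₀ = 907.2 / 21.4 = 42.39 L

42.39 L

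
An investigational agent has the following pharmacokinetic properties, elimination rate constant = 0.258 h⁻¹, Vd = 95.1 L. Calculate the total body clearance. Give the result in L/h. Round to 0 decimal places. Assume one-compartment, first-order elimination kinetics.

CL = k × Vd = 0.258 × 95.1 = 24.54 L/h

25 L/h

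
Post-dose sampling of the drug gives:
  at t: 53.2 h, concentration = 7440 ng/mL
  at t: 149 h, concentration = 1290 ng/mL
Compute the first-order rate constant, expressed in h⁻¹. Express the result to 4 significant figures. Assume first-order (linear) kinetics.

0.01829 h⁻¹

k = ln(C₁/C₂) / (t₂ − t₁) = ln(7440/1290) / (149 − 53.2)
  = 1.752 / 95.80 = 0.01829 h⁻¹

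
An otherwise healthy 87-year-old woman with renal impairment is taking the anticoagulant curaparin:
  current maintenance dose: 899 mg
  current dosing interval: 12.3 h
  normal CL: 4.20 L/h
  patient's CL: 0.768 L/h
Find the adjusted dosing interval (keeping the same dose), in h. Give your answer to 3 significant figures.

67.3 h

To keep the same average steady-state level, dosing rate must scale with clearance.
CL ratio = 0.768 / 4.20 = 0.1829
New interval (same dose) = 12.3 / 0.1829 = 67.25 h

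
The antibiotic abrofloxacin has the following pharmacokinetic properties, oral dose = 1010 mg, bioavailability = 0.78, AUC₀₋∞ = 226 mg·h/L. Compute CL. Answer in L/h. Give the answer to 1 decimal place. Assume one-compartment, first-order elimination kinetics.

CL = F·Dose / AUC = 0.78 × 1010 / 226 = 3.486 L/h

3.5 L/h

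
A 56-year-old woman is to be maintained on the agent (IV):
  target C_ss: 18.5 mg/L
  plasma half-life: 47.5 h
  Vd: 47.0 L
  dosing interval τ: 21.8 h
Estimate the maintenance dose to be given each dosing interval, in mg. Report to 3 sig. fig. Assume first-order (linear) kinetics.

277 mg

k = ln2 / t½ = 0.693147 / 47.5 = 0.01459 h⁻¹
CL = k × Vd = 0.01459 × 47.0 = 0.6857 L/h
At steady state, Dose/τ = Css × CL.
Dose = Css × CL × τ = 18.5 × 0.6857 × 21.8 = 276.5 mg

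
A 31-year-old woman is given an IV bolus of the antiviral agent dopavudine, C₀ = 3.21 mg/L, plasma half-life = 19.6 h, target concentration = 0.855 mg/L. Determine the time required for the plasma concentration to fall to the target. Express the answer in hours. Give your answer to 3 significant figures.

37.4 h

k = ln2 / t½ = 0.693147 / 19.6 = 0.03536 h⁻¹
t = ln(C₀ / C) / k = ln(3.210 / 0.855) / 0.03536
  = ln(3.754) / 0.03536 = 1.323 / 0.03536 = 37.42 h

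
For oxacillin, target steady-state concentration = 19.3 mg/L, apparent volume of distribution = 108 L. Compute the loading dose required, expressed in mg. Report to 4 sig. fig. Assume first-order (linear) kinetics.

LD = Css × Vd = 19.3 × 108 = 2084 mg

2084 mg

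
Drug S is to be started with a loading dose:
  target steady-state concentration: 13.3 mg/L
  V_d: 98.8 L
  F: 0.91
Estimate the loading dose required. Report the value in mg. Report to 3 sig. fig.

LD = Css × Vd / F = 13.3 × 98.8 / 0.91 = 1444 mg

1440 mg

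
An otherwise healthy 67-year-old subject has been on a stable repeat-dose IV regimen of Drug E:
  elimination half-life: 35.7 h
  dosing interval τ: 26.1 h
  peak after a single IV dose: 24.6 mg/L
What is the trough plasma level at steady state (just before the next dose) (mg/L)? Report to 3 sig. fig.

k = ln2 / t½ = 0.693147 / 35.7 = 0.01942 h⁻¹
e^(−kτ) = e^(−0.01942 × 26.1) = 0.6024
Accumulation ratio R = 1 / (1 − e^(−kτ)) = 1 / (1 − 0.6024) = 2.515
Steady-state trough = C₀ × R × e^(−kτ) = 24.6 × 2.515 × 0.6024 = 37.27 mg/L

37.3 mg/L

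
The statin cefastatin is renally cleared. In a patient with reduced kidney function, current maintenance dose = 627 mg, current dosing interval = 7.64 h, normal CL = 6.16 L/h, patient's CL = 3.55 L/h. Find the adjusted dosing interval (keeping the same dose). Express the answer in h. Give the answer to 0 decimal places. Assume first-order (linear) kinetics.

To keep the same average steady-state level, dosing rate must scale with clearance.
CL ratio = 3.55 / 6.16 = 0.5763
New interval (same dose) = 7.64 / 0.5763 = 13.26 h

13 h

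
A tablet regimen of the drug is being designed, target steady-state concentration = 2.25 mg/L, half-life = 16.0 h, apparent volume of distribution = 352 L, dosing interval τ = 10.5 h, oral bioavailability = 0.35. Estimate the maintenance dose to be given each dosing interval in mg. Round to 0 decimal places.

k = ln2 / t½ = 0.693147 / 16.0 = 0.04332 h⁻¹
CL = k × Vd = 0.04332 × 352 = 15.25 L/h
At steady state, F × (Dose/τ) = Css × CL.
Dose = Css × CL × τ / F = 2.25 × 15.25 × 10.5 / 0.35 = 1029 mg

1029 mg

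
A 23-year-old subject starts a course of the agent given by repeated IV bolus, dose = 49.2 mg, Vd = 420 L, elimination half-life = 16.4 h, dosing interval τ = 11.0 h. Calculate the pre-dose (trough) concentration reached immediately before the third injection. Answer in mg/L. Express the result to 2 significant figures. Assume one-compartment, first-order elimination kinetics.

0.12 mg/L

C₀ per dose = Dose / Vd = 49.2 / 420 = 0.1171 mg/L
k = ln2 / t½ = 0.693147 / 16.4 = 0.04227 h⁻¹
Fraction remaining after one interval: r = e^(−kτ) = e^(−0.04227 × 11.0) = 0.6282
Before dose 3, 2 doses have been given (aged 1τ, 2τ).
C_trough = C₀ × (r + r²) = 0.1171 × (0.6282 + 0.3946) = 0.1198 mg/L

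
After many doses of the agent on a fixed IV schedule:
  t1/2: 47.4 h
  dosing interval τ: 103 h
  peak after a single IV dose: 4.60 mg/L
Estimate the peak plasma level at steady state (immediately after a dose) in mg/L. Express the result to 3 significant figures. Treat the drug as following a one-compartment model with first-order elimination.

5.91 mg/L

k = ln2 / t½ = 0.693147 / 47.4 = 0.01462 h⁻¹
e^(−kτ) = e^(−0.01462 × 103) = 0.2218
Accumulation ratio R = 1 / (1 − e^(−kτ)) = 1 / (1 − 0.2218) = 1.285
Steady-state peak = C₀ × R = 4.60 × 1.285 = 5.911 mg/L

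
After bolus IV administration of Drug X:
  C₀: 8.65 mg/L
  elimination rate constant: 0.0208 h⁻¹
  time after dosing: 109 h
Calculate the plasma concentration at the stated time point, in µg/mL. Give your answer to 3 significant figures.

0.896 µg/mL

C = C₀ · e^(−k·t) = 8.650 × e^(−0.02080 × 109)
  = 8.650 × 0.1036 = 0.8961 mg/L
(0.8961 mg/L = 0.8961 µg/mL)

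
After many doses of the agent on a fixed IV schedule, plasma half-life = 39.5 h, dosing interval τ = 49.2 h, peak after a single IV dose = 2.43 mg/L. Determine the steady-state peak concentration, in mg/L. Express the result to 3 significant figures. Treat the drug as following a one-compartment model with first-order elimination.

k = ln2 / t½ = 0.693147 / 39.5 = 0.01755 h⁻¹
e^(−kτ) = e^(−0.01755 × 49.2) = 0.4217
Accumulation ratio R = 1 / (1 − e^(−kτ)) = 1 / (1 − 0.4217) = 1.729
Steady-state peak = C₀ × R = 2.43 × 1.729 = 4.201 mg/L

4.20 mg/L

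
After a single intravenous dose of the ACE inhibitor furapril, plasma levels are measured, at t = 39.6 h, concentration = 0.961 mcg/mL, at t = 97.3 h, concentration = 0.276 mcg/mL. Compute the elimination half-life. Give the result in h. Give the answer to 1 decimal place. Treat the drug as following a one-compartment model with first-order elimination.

32.1 h

k = ln(C₁/C₂) / (t₂ − t₁) = ln(0.961/0.276) / (97.3 − 39.6)
  = 1.248 / 57.70 = 0.02163 h⁻¹
t½ = ln2 / k = 0.693147 / 0.02163 = 32.05 h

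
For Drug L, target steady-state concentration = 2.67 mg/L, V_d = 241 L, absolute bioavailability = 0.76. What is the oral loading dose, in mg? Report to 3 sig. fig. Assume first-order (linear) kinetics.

LD = Css × Vd / F = 2.67 × 241 / 0.76 = 846.7 mg

847 mg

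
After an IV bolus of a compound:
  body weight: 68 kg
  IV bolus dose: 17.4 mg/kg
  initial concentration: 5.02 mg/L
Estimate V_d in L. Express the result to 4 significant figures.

Dose = 17.4 × 68 = 1183 mg
Vd = Dose / C₀ = 1183 / 5.02 = 235.7 L

235.7 L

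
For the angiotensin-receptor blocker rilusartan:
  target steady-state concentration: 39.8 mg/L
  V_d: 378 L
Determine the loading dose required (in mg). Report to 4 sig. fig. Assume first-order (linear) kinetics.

LD = Css × Vd = 39.8 × 378 = 15040 mg

15040 mg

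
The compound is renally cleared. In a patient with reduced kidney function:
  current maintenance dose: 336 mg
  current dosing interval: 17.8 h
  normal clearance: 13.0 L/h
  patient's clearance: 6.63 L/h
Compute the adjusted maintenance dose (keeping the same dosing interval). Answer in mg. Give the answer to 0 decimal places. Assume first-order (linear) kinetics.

171 mg

To keep the same average steady-state level, dosing rate must scale with clearance.
CL ratio = 6.63 / 13.0 = 0.5100
New dose (same interval) = 336 × 0.5100 = 171.4 mg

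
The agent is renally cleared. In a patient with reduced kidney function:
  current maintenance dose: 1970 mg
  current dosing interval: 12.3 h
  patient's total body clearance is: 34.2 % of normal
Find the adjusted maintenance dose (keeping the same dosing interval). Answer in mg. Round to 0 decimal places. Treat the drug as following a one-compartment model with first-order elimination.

674 mg

To keep the same average steady-state level, dosing rate must scale with clearance.
CL ratio = 34.2 / 100 = 0.3420
New dose (same interval) = 1970 × 0.3420 = 673.7 mg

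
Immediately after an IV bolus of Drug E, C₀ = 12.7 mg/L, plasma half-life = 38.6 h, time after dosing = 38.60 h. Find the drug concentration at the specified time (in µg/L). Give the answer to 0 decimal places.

6350 µg/L

k = ln2 / t½ = 0.693147 / 38.6 = 0.01796 h⁻¹
t / t½ = 38.60 / 38.6 = 1 half-lives
C = C₀ × (1/2)^1 = 12.70 × 0.5000 = 6.350 mg/L
Convert: 6.350 mg/L × 1000 = 6350 µg/L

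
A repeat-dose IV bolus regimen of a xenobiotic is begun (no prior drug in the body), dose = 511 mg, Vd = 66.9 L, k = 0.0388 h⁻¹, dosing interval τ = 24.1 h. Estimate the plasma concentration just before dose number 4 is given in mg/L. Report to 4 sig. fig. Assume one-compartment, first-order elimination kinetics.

4.638 mg/L

C₀ per dose = Dose / Vd = 511 / 66.9 = 7.638 mg/L
Fraction remaining after one interval: r = e^(−kτ) = e^(−0.03880 × 24.1) = 0.3926
Before dose 4, 3 doses have been given (aged 1τ, 2τ, 3τ).
C_trough = C₀ × (r + r² + … + r^3) = C₀ × r(1−r^3)/(1−r)
        = 7.638 × 0.3926 × (1 − 0.06051) / (1 − 0.3926) = 4.638 mg/L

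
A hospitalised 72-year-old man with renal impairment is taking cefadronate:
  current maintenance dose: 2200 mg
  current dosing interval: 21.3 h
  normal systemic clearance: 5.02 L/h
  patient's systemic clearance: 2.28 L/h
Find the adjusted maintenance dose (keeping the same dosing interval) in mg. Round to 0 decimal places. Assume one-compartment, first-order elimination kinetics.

999 mg

To keep the same average steady-state level, dosing rate must scale with clearance.
CL ratio = 2.28 / 5.02 = 0.4542
New dose (same interval) = 2200 × 0.4542 = 999.2 mg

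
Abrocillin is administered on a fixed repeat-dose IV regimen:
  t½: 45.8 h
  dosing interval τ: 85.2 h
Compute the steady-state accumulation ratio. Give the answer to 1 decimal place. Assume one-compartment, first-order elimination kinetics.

1.4

k = ln2 / t½ = 0.693147 / 45.8 = 0.01513 h⁻¹
e^(−kτ) = e^(−0.01513 × 85.2) = 0.2755
Accumulation ratio R = 1 / (1 − e^(−kτ)) = 1 / (1 − 0.2755) = 1.380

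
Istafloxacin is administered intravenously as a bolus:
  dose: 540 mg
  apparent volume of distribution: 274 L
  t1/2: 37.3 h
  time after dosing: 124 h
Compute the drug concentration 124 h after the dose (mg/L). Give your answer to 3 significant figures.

C₀ = Dose / Vd = 540.0 / 274 = 1.971 mg/L
k = ln2 / t½ = 0.693147 / 37.3 = 0.01858 h⁻¹
C = C₀ · e^(−k·t) = 1.971 × e^(−0.01858 × 124)
  = 1.971 × 0.09987 = 0.1968 mg/L

0.197 mg/L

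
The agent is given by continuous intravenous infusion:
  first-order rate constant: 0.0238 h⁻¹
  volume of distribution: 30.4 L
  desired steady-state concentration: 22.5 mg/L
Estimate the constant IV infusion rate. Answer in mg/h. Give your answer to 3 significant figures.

CL = k × Vd = 0.02380 × 30.4 = 0.7235 L/h
At steady state, infusion rate R₀ = Css × CL = 22.5 × 0.7235 = 16.28 mg/h

16.3 mg/h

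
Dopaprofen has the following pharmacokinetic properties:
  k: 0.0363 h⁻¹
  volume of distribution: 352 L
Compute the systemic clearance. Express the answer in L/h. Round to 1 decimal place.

CL = k × Vd = 0.0363 × 352 = 12.78 L/h

12.8 L/h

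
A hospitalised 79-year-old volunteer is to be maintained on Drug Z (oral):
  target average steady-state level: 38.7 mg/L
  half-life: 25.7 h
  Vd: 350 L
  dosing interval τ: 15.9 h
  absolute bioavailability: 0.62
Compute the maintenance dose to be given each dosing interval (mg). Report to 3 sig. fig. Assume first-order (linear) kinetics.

k = ln2 / t½ = 0.693147 / 25.7 = 0.02697 h⁻¹
CL = k × Vd = 0.02697 × 350 = 9.440 L/h
At steady state, F × (Dose/τ) = Css × CL.
Dose = Css × CL × τ / F = 38.7 × 9.440 × 15.9 / 0.62 = 9369 mg

9370 mg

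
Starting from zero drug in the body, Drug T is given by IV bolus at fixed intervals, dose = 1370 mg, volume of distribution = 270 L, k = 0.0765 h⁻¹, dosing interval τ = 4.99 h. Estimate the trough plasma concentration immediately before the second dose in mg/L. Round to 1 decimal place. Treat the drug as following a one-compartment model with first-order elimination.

3.5 mg/L

C₀ per dose = Dose / Vd = 1370 / 270 = 5.074 mg/L
Fraction remaining after one interval: r = e^(−kτ) = e^(−0.07650 × 4.99) = 0.6827
Before dose 2, 1 dose has been given (aged 1τ).
C_trough = C₀ × r = 5.074 × 0.6827 = 3.464 mg/L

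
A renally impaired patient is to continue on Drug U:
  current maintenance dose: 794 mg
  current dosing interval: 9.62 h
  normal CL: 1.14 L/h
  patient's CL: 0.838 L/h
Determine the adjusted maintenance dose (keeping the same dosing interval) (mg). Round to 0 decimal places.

To keep the same average steady-state level, dosing rate must scale with clearance.
CL ratio = 0.838 / 1.14 = 0.7351
New dose (same interval) = 794 × 0.7351 = 583.7 mg

584 mg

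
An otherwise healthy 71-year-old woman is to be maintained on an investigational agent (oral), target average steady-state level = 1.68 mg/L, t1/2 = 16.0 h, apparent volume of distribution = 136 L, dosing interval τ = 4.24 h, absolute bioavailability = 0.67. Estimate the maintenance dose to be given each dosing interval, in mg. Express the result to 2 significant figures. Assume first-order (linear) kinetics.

63 mg

k = ln2 / t½ = 0.693147 / 16.0 = 0.04332 h⁻¹
CL = k × Vd = 0.04332 × 136 = 5.892 L/h
At steady state, F × (Dose/τ) = Css × CL.
Dose = Css × CL × τ / F = 1.68 × 5.892 × 4.24 / 0.67 = 62.64 mg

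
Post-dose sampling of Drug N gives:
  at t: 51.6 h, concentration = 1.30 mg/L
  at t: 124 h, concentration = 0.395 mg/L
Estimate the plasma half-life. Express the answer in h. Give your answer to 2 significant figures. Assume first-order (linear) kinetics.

k = ln(C₁/C₂) / (t₂ − t₁) = ln(1.30/0.395) / (124 − 51.6)
  = 1.191 / 72.40 = 0.01645 h⁻¹
t½ = ln2 / k = 0.693147 / 0.01645 = 42.14 h

42 h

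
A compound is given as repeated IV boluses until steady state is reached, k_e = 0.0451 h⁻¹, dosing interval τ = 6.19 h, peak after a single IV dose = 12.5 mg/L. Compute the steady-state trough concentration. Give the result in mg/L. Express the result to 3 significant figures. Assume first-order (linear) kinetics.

38.8 mg/L

e^(−kτ) = e^(−0.04510 × 6.19) = 0.7564
Accumulation ratio R = 1 / (1 − e^(−kτ)) = 1 / (1 − 0.7564) = 4.105
Steady-state trough = C₀ × R × e^(−kτ) = 12.5 × 4.105 × 0.7564 = 38.81 mg/L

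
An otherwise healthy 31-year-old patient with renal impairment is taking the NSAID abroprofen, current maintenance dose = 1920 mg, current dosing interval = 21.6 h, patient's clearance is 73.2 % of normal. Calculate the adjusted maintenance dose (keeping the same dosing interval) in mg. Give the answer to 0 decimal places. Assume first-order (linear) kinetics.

1405 mg

To keep the same average steady-state level, dosing rate must scale with clearance.
CL ratio = 73.2 / 100 = 0.7320
New dose (same interval) = 1920 × 0.7320 = 1405 mg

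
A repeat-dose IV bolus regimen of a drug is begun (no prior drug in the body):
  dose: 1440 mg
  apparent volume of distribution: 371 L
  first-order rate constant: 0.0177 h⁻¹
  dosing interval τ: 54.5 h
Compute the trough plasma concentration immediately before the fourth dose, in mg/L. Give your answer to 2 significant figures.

2.3 mg/L

C₀ per dose = Dose / Vd = 1440 / 371 = 3.881 mg/L
Fraction remaining after one interval: r = e^(−kτ) = e^(−0.01770 × 54.5) = 0.3811
Before dose 4, 3 doses have been given (aged 1τ, 2τ, 3τ).
C_trough = C₀ × (r + r² + … + r^3) = C₀ × r(1−r^3)/(1−r)
        = 3.881 × 0.3811 × (1 − 0.05535) / (1 − 0.3811) = 2.258 mg/L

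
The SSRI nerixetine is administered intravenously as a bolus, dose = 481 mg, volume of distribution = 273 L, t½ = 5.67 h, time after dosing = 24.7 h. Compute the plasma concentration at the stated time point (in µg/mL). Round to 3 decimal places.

C₀ = Dose / Vd = 481.0 / 273 = 1.762 mg/L
k = ln2 / t½ = 0.693147 / 5.67 = 0.1222 h⁻¹
C = C₀ · e^(−k·t) = 1.762 × e^(−0.1222 × 24.7)
  = 1.762 × 0.04888 = 0.08613 mg/L
(0.08613 mg/L = 0.08613 µg/mL)

0.086 µg/mL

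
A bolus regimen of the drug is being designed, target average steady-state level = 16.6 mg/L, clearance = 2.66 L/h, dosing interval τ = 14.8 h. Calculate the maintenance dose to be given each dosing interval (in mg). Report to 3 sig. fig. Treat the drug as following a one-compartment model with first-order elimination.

At steady state, Dose/τ = Css × CL.
Dose = Css × CL × τ = 16.6 × 2.660 × 14.8 = 653.5 mg

654 mg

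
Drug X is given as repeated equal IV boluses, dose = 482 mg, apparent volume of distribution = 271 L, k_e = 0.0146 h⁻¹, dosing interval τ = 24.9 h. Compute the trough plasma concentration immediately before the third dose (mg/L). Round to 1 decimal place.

C₀ per dose = Dose / Vd = 482 / 271 = 1.779 mg/L
Fraction remaining after one interval: r = e^(−kτ) = e^(−0.01460 × 24.9) = 0.6952
Before dose 3, 2 doses have been given (aged 1τ, 2τ).
C_trough = C₀ × (r + r²) = 1.779 × (0.6952 + 0.4833) = 2.097 mg/L

2.1 mg/L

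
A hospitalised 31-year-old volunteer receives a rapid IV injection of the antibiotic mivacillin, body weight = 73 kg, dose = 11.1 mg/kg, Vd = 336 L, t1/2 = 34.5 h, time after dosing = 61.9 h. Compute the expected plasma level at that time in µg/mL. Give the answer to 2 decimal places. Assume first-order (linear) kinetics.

Total dose = 11.1 × 73 = 810.3 mg
C₀ = Dose / Vd = 810.3 / 336 = 2.412 mg/L
k = ln2 / t½ = 0.693147 / 34.5 = 0.02009 h⁻¹
C = C₀ · e^(−k·t) = 2.412 × e^(−0.02009 × 61.9)
  = 2.412 × 0.2884 = 0.6956 mg/L
(0.6956 mg/L = 0.6956 µg/mL)

0.70 µg/mL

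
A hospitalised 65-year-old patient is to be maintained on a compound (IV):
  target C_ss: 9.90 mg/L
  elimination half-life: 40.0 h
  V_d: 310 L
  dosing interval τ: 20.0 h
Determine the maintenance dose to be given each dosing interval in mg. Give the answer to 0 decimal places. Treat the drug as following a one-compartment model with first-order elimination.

k = ln2 / t½ = 0.693147 / 40.0 = 0.01733 h⁻¹
CL = k × Vd = 0.01733 × 310 = 5.372 L/h
At steady state, Dose/τ = Css × CL.
Dose = Css × CL × τ = 9.90 × 5.372 × 20.0 = 1064 mg

1064 mg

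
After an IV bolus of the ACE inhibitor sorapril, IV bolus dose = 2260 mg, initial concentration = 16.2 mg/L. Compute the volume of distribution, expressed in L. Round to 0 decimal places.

140 L

Vd = Dose / C₀ = 2260 / 16.2 = 139.5 L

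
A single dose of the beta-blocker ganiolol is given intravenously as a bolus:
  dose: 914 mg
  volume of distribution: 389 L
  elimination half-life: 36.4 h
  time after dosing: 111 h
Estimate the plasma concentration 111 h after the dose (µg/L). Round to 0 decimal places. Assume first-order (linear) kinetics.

C₀ = Dose / Vd = 914.0 / 389 = 2.350 mg/L
k = ln2 / t½ = 0.693147 / 36.4 = 0.01904 h⁻¹
C = C₀ · e^(−k·t) = 2.350 × e^(−0.01904 × 111)
  = 2.350 × 0.1208 = 0.2839 mg/L
Convert: 0.2839 mg/L × 1000 = 283.9 µg/L

284 µg/L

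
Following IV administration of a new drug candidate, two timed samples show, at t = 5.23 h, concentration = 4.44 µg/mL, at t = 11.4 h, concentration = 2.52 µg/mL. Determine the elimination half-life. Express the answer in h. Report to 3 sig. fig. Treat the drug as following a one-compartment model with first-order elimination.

k = ln(C₁/C₂) / (t₂ − t₁) = ln(4.44/2.52) / (11.4 − 5.23)
  = 0.5664 / 6.170 = 0.09180 h⁻¹
t½ = ln2 / k = 0.693147 / 0.09180 = 7.551 h

7.55 h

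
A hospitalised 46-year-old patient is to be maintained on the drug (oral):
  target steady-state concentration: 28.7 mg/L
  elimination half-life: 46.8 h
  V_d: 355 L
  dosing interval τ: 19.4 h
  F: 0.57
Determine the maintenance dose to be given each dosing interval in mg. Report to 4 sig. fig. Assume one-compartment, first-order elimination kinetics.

5136 mg

k = ln2 / t½ = 0.693147 / 46.8 = 0.01481 h⁻¹
CL = k × Vd = 0.01481 × 355 = 5.258 L/h
At steady state, F × (Dose/τ) = Css × CL.
Dose = Css × CL × τ / F = 28.7 × 5.258 × 19.4 / 0.57 = 5136 mg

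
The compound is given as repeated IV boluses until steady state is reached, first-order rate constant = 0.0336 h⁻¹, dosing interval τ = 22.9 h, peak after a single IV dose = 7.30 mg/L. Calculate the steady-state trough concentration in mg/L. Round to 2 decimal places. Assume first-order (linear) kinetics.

6.30 mg/L

e^(−kτ) = e^(−0.03360 × 22.9) = 0.4633
Accumulation ratio R = 1 / (1 − e^(−kτ)) = 1 / (1 − 0.4633) = 1.863
Steady-state trough = C₀ × R × e^(−kτ) = 7.30 × 1.863 × 0.4633 = 6.301 mg/L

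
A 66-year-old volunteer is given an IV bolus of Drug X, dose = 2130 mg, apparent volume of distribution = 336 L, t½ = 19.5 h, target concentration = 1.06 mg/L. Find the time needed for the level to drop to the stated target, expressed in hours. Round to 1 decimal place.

50.3 h

C₀ = Dose / Vd = 2130 / 336 = 6.339 mg/L
k = ln2 / t½ = 0.693147 / 19.5 = 0.03555 h⁻¹
t = ln(C₀ / C) / k = ln(6.339 / 1.06) / 0.03555
  = ln(5.980) / 0.03555 = 1.788 / 0.03555 = 50.30 h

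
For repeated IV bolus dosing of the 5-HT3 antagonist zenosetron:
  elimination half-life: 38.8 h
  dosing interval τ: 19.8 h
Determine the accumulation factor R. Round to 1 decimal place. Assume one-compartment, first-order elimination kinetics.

k = ln2 / t½ = 0.693147 / 38.8 = 0.01786 h⁻¹
e^(−kτ) = e^(−0.01786 × 19.8) = 0.7021
Accumulation ratio R = 1 / (1 − e^(−kτ)) = 1 / (1 − 0.7021) = 3.357

3.4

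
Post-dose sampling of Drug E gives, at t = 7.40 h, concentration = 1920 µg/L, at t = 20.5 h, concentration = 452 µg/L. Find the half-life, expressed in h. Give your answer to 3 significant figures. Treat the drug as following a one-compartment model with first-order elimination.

k = ln(C₁/C₂) / (t₂ − t₁) = ln(1920/452) / (20.5 − 7.40)
  = 1.446 / 13.10 = 0.1104 h⁻¹
t½ = ln2 / k = 0.693147 / 0.1104 = 6.279 h

6.28 h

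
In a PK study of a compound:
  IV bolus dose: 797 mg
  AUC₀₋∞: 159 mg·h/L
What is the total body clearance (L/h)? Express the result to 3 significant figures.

CL = Dose / AUC = 797 / 159 = 5.013 L/h

5.01 L/h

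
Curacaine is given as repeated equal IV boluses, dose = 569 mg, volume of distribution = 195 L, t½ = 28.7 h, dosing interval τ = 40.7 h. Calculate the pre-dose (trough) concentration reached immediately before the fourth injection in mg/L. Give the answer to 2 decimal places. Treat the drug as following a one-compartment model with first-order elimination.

C₀ per dose = Dose / Vd = 569 / 195 = 2.918 mg/L
k = ln2 / t½ = 0.693147 / 28.7 = 0.02415 h⁻¹
Fraction remaining after one interval: r = e^(−kτ) = e^(−0.02415 × 40.7) = 0.3742
Before dose 4, 3 doses have been given (aged 1τ, 2τ, 3τ).
C_trough = C₀ × (r + r² + … + r^3) = C₀ × r(1−r^3)/(1−r)
        = 2.918 × 0.3742 × (1 − 0.05240) / (1 − 0.3742) = 1.653 mg/L

1.65 mg/L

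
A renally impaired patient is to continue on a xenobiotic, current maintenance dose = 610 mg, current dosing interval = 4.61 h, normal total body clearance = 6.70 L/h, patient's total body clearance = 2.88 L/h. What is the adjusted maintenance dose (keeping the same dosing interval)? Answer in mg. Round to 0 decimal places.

To keep the same average steady-state level, dosing rate must scale with clearance.
CL ratio = 2.88 / 6.70 = 0.4299
New dose (same interval) = 610 × 0.4299 = 262.2 mg

262 mg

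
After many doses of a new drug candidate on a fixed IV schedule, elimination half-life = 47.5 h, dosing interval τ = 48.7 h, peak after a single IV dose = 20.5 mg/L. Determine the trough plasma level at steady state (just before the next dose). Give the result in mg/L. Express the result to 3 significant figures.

19.8 mg/L

k = ln2 / t½ = 0.693147 / 47.5 = 0.01459 h⁻¹
e^(−kτ) = e^(−0.01459 × 48.7) = 0.4914
Accumulation ratio R = 1 / (1 − e^(−kτ)) = 1 / (1 − 0.4914) = 1.966
Steady-state trough = C₀ × R × e^(−kτ) = 20.5 × 1.966 × 0.4914 = 19.80 mg/L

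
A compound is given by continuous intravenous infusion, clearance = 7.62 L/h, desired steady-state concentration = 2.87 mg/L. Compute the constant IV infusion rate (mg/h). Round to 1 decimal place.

21.9 mg/h

At steady state, infusion rate R₀ = Css × CL = 2.87 × 7.620 = 21.87 mg/h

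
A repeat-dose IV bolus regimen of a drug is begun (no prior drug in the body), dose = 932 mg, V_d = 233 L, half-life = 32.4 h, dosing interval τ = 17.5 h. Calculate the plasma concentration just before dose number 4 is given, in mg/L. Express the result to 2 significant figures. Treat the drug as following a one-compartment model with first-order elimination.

C₀ per dose = Dose / Vd = 932 / 233 = 4.000 mg/L
k = ln2 / t½ = 0.693147 / 32.4 = 0.02139 h⁻¹
Fraction remaining after one interval: r = e^(−kτ) = e^(−0.02139 × 17.5) = 0.6878
Before dose 4, 3 doses have been given (aged 1τ, 2τ, 3τ).
C_trough = C₀ × (r + r² + … + r^3) = C₀ × r(1−r^3)/(1−r)
        = 4.000 × 0.6878 × (1 − 0.3254) / (1 − 0.6878) = 5.945 mg/L

5.9 mg/L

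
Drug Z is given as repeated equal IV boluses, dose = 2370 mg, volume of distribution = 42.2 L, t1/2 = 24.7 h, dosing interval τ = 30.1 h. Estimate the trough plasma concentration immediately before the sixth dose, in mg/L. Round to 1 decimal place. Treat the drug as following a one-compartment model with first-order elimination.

C₀ per dose = Dose / Vd = 2370 / 42.2 = 56.16 mg/L
k = ln2 / t½ = 0.693147 / 24.7 = 0.02806 h⁻¹
Fraction remaining after one interval: r = e^(−kτ) = e^(−0.02806 × 30.1) = 0.4297
Before dose 6, 5 doses have been given (aged 1τ, 2τ, 3τ, 4τ, 5τ).
C_trough = C₀ × (r + r² + … + r^5) = C₀ × r(1−r^5)/(1−r)
        = 56.16 × 0.4297 × (1 − 0.01465) / (1 − 0.4297) = 41.69 mg/L

41.7 mg/L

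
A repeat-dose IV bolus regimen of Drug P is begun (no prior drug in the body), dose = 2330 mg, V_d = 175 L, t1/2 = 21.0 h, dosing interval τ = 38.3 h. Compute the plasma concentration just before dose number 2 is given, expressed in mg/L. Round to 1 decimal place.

3.8 mg/L

C₀ per dose = Dose / Vd = 2330 / 175 = 13.31 mg/L
k = ln2 / t½ = 0.693147 / 21.0 = 0.03301 h⁻¹
Fraction remaining after one interval: r = e^(−kτ) = e^(−0.03301 × 38.3) = 0.2824
Before dose 2, 1 dose has been given (aged 1τ).
C_trough = C₀ × r = 13.31 × 0.2824 = 3.759 mg/L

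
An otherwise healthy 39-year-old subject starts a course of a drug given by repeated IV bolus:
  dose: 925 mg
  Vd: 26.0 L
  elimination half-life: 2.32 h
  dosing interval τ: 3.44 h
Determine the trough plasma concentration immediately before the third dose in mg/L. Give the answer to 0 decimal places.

17 mg/L

C₀ per dose = Dose / Vd = 925 / 26.0 = 35.58 mg/L
k = ln2 / t½ = 0.693147 / 2.32 = 0.2988 h⁻¹
Fraction remaining after one interval: r = e^(−kτ) = e^(−0.2988 × 3.44) = 0.3578
Before dose 3, 2 doses have been given (aged 1τ, 2τ).
C_trough = C₀ × (r + r²) = 35.58 × (0.3578 + 0.1280) = 17.28 mg/L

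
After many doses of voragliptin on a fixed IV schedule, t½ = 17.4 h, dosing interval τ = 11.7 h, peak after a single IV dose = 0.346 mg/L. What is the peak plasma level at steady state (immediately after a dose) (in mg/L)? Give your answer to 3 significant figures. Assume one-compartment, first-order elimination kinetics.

0.929 mg/L

k = ln2 / t½ = 0.693147 / 17.4 = 0.03984 h⁻¹
e^(−kτ) = e^(−0.03984 × 11.7) = 0.6274
Accumulation ratio R = 1 / (1 − e^(−kτ)) = 1 / (1 − 0.6274) = 2.684
Steady-state peak = C₀ × R = 0.346 × 2.684 = 0.9287 mg/L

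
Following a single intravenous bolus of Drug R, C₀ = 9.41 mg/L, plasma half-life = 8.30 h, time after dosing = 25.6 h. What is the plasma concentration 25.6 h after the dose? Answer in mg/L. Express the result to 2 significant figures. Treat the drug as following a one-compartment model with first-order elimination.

k = ln2 / t½ = 0.693147 / 8.30 = 0.08351 h⁻¹
C = C₀ · e^(−k·t) = 9.410 × e^(−0.08351 × 25.6)
  = 9.410 × 0.1179 = 1.109 mg/L

1.1 mg/L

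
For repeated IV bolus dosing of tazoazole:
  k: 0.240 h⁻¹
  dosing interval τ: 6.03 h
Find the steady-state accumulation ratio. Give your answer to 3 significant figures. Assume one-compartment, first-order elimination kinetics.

e^(−kτ) = e^(−0.2400 × 6.03) = 0.2352
Accumulation ratio R = 1 / (1 − e^(−kτ)) = 1 / (1 − 0.2352) = 1.308

1.31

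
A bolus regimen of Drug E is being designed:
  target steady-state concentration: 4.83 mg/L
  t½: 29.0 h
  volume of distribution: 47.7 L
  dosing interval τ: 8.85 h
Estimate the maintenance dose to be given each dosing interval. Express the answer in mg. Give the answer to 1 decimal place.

k = ln2 / t½ = 0.693147 / 29.0 = 0.02390 h⁻¹
CL = k × Vd = 0.02390 × 47.7 = 1.140 L/h
At steady state, Dose/τ = Css × CL.
Dose = Css × CL × τ = 4.83 × 1.140 × 8.85 = 48.73 mg

48.7 mg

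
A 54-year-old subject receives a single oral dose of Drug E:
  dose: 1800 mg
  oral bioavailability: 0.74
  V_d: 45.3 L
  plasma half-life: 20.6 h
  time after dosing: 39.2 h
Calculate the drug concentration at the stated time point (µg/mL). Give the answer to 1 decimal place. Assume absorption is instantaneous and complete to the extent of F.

7.9 µg/mL

Amount reaching circulation = F × Dose = 0.74 × 1800 = 1332 mg
C₀ = F·Dose / Vd = 1332 / 45.3 = 29.40 mg/L
k = ln2 / t½ = 0.693147 / 20.6 = 0.03365 h⁻¹
C = C₀ · e^(−k·t) = 29.40 × e^(−0.03365 × 39.2)
  = 29.40 × 0.2674 = 7.862 mg/L
(7.862 mg/L = 7.862 µg/mL)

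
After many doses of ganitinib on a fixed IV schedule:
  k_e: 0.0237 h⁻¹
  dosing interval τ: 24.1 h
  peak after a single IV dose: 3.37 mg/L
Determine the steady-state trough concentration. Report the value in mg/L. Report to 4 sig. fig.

4.375 mg/L

e^(−kτ) = e^(−0.02370 × 24.1) = 0.5649
Accumulation ratio R = 1 / (1 − e^(−kτ)) = 1 / (1 − 0.5649) = 2.298
Steady-state trough = C₀ × R × e^(−kτ) = 3.37 × 2.298 × 0.5649 = 4.375 mg/L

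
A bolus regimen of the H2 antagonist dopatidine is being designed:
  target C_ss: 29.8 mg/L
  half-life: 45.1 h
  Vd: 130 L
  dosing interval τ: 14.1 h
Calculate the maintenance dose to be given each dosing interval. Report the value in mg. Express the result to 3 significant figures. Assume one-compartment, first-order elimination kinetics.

840 mg

k = ln2 / t½ = 0.693147 / 45.1 = 0.01537 h⁻¹
CL = k × Vd = 0.01537 × 130 = 1.998 L/h
At steady state, Dose/τ = Css × CL.
Dose = Css × CL × τ = 29.8 × 1.998 × 14.1 = 839.5 mg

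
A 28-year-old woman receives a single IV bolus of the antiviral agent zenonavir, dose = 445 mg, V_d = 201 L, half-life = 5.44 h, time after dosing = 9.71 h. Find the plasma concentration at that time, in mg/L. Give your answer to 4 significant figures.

C₀ = Dose / Vd = 445.0 / 201 = 2.214 mg/L
k = ln2 / t½ = 0.693147 / 5.44 = 0.1274 h⁻¹
C = C₀ · e^(−k·t) = 2.214 × e^(−0.1274 × 9.71)
  = 2.214 × 0.2902 = 0.6425 mg/L

0.6425 mg/L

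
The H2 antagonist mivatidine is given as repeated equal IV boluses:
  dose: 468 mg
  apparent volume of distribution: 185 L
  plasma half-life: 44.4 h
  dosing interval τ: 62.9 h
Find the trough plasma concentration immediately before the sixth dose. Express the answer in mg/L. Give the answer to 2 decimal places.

C₀ per dose = Dose / Vd = 468 / 185 = 2.530 mg/L
k = ln2 / t½ = 0.693147 / 44.4 = 0.01561 h⁻¹
Fraction remaining after one interval: r = e^(−kτ) = e^(−0.01561 × 62.9) = 0.3746
Before dose 6, 5 doses have been given (aged 1τ, 2τ, 3τ, 4τ, 5τ).
C_trough = C₀ × (r + r² + … + r^5) = C₀ × r(1−r^5)/(1−r)
        = 2.530 × 0.3746 × (1 − 0.007376) / (1 − 0.3746) = 1.504 mg/L

1.50 mg/L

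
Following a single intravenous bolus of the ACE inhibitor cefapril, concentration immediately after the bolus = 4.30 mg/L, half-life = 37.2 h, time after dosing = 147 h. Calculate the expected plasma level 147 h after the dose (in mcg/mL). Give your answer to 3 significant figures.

k = ln2 / t½ = 0.693147 / 37.2 = 0.01863 h⁻¹
C = C₀ · e^(−k·t) = 4.300 × e^(−0.01863 × 147)
  = 4.300 × 0.06466 = 0.2780 mg/L
(0.2780 mg/L = 0.2780 mcg/mL)

0.278 mcg/mL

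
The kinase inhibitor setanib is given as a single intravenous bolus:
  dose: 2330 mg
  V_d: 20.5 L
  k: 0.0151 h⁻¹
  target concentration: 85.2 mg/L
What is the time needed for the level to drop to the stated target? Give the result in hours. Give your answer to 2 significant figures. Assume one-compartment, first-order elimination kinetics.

C₀ = Dose / Vd = 2330 / 20.5 = 113.7 mg/L
t = ln(C₀ / C) / k = ln(113.7 / 85.2) / 0.01510
  = ln(1.335) / 0.01510 = 0.2889 / 0.01510 = 19.13 h

19 h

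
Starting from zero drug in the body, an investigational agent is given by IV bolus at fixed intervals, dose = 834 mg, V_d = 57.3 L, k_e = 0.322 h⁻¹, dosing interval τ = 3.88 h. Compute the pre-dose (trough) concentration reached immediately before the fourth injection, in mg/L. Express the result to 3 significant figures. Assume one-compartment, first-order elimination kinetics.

C₀ per dose = Dose / Vd = 834 / 57.3 = 14.55 mg/L
Fraction remaining after one interval: r = e^(−kτ) = e^(−0.3220 × 3.88) = 0.2867
Before dose 4, 3 doses have been given (aged 1τ, 2τ, 3τ).
C_trough = C₀ × (r + r² + … + r^3) = C₀ × r(1−r^3)/(1−r)
        = 14.55 × 0.2867 × (1 − 0.02357) / (1 − 0.2867) = 5.710 mg/L

5.71 mg/L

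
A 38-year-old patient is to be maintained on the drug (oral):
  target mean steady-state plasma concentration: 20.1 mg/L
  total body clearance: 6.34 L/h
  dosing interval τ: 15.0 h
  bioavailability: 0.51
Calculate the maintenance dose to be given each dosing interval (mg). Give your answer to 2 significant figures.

3700 mg

At steady state, F × (Dose/τ) = Css × CL.
Dose = Css × CL × τ / F = 20.1 × 6.340 × 15.0 / 0.51 = 3748 mg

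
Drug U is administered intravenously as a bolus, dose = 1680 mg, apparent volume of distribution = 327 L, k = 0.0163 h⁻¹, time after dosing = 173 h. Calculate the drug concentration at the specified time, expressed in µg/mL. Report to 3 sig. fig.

C₀ = Dose / Vd = 1680 / 327 = 5.138 mg/L
C = C₀ · e^(−k·t) = 5.138 × e^(−0.01630 × 173)
  = 5.138 × 0.05961 = 0.3063 mg/L
(0.3063 mg/L = 0.3063 µg/mL)

0.306 µg/mL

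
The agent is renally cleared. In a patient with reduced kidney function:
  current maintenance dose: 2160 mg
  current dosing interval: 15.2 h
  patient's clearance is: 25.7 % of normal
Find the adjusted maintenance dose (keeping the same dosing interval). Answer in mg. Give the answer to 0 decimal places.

555 mg

To keep the same average steady-state level, dosing rate must scale with clearance.
CL ratio = 25.7 / 100 = 0.2570
New dose (same interval) = 2160 × 0.2570 = 555.1 mg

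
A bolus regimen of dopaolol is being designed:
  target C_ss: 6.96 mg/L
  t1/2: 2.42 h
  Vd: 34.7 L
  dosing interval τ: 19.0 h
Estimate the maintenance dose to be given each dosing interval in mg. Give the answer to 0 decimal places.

k = ln2 / t½ = 0.693147 / 2.42 = 0.2864 h⁻¹
CL = k × Vd = 0.2864 × 34.7 = 9.938 L/h
At steady state, Dose/τ = Css × CL.
Dose = Css × CL × τ = 6.96 × 9.938 × 19.0 = 1314 mg

1314 mg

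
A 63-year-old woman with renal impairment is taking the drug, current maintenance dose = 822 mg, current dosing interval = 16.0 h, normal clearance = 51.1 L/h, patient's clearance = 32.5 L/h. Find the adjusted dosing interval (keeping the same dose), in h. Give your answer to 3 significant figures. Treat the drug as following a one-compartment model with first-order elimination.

25.2 h

To keep the same average steady-state level, dosing rate must scale with clearance.
CL ratio = 32.5 / 51.1 = 0.6360
New interval (same dose) = 16.0 / 0.6360 = 25.16 h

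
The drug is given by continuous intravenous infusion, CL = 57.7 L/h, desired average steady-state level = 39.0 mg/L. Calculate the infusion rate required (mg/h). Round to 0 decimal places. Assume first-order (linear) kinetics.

At steady state, infusion rate R₀ = Css × CL = 39.0 × 57.70 = 2250 mg/h

2250 mg/h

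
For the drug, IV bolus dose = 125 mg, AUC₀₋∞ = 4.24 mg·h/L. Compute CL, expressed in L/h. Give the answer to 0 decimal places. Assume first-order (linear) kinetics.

29 L/h

CL = Dose / AUC = 125 / 4.24 = 29.48 L/h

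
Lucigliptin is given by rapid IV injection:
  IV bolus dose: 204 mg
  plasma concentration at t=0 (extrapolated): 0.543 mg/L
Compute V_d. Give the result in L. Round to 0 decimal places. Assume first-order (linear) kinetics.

376 L

Vd = Dose / C₀ = 204.0 / 0.543 = 375.7 L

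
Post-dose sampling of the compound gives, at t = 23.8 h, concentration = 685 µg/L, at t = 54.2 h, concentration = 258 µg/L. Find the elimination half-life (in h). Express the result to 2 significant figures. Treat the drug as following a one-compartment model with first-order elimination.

22 h

k = ln(C₁/C₂) / (t₂ − t₁) = ln(685/258) / (54.2 − 23.8)
  = 0.9765 / 30.40 = 0.03212 h⁻¹
t½ = ln2 / k = 0.693147 / 0.03212 = 21.58 h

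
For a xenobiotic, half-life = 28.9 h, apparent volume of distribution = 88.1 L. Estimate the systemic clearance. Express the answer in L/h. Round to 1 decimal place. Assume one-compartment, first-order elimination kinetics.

2.1 L/h

k = ln2 / t½ = 0.693147 / 28.9 = 0.02398 h⁻¹
CL = k × Vd = 0.02398 × 88.1 = 2.113 L/h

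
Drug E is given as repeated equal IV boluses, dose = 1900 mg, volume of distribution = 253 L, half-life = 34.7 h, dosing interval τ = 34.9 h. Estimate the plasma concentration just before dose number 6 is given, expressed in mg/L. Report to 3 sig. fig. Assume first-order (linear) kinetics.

7.22 mg/L

C₀ per dose = Dose / Vd = 1900 / 253 = 7.510 mg/L
k = ln2 / t½ = 0.693147 / 34.7 = 0.01998 h⁻¹
Fraction remaining after one interval: r = e^(−kτ) = e^(−0.01998 × 34.9) = 0.4979
Before dose 6, 5 doses have been given (aged 1τ, 2τ, 3τ, 4τ, 5τ).
C_trough = C₀ × (r + r² + … + r^5) = C₀ × r(1−r^5)/(1−r)
        = 7.510 × 0.4979 × (1 − 0.03060) / (1 − 0.4979) = 7.219 mg/L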